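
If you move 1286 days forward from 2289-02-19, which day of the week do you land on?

First find the weekday of Feb 19, 2289. Doomsday rule: the anchor day for the 2200s is Friday. For year 89: 89÷12 = 7 r 5, and 5÷4 = 1, so 7+5+1 = 13.
Friday + 13 ≡ Thursday — that's 2289's doomsday.
In February the doomsday date is Feb 28 (2289 is not a leap year).
Feb 19 is 9 days before Feb 28; 9 mod 7 = 2, so Thursday − 2 = Tuesday.
1286 mod 7 = 5, so 1286 days after a Tuesday is Tuesday + 5 = Sunday.

Sunday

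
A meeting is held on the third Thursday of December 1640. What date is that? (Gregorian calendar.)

December 20, 1640

December 1, 1640 is a Saturday.
The first Thursday is therefore December 6 (5 days later).
The third Thursday is 6 + 2×7 = December 20.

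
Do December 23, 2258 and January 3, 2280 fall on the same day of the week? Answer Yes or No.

From Dec 23, 2258 to Jan 3, 2280 is 7681 days.
7681 mod 7 = 2, so they are different weekdays.
(Dec 23, 2258 is a Thursday; Jan 3, 2280 is a Saturday.)

No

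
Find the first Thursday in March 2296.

March 1, 2296 is a Sunday.
The first Thursday is therefore March 5 (4 days later).

March 5, 2296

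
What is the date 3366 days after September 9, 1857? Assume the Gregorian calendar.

+365 (one year) → Sep 9, 1858 (3001 left).
+365 (one year) → Sep 9, 1859 (2636 left).
+366 (one year; includes Feb 29, 1860) → Sep 9, 1860 (2270 left).
+365 (one year) → Sep 9, 1861 (1905 left).
+365 (one year) → Sep 9, 1862 (1540 left).
+365 (one year) → Sep 9, 1863 (1175 left).
+366 (one year; includes Feb 29, 1864) → Sep 9, 1864 (809 left).
+365 (one year) → Sep 9, 1865 (444 left).
+365 (one year) → Sep 9, 1866 (79 left).
Sep has 30 days: +22 → Oct 1, 1866 (57 left).
Oct has 31 days: +31 → Nov 1, 1866 (26 left).
+26 → Nov 27, 1866.

November 27, 1866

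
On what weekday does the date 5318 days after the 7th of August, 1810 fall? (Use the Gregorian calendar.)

Sunday

First find the weekday of Aug 7, 1810. Doomsday rule: the anchor day for the 1800s is Friday. For year 10: 10÷12 = 0 r 10, and 10÷4 = 2, so 0+10+2 = 12.
Friday + 12 ≡ Wednesday — that's 1810's doomsday.
In August the doomsday date is Aug 8.
Aug 7 is 1 day before Aug 8; 1 mod 7 = 1, so Wednesday − 1 = Tuesday.
5318 mod 7 = 5, so 5318 days after a Tuesday is Tuesday + 5 = Sunday.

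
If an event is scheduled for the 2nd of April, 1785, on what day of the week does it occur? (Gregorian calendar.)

Saturday

Doomsday rule: the anchor day for the 1700s is Sunday. For year 85: 85÷12 = 7 r 1, and 1÷4 = 0, so 7+1+0 = 8.
Sunday + 8 ≡ Monday — that's 1785's doomsday.
In April the doomsday date is Apr 4.
Apr 2 is 2 days before Apr 4; 2 mod 7 = 2, so Monday − 2 = Saturday.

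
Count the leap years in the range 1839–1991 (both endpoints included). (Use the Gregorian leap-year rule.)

37

Multiples of 4 in [1839,1991]: 38.
Of those, multiples of 100: 1 (not leap unless ÷400).
Multiples of 400: 0.
Leap years = 38 − 1 + 0 = 37.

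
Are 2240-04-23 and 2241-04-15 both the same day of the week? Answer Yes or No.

Yes

From Apr 23, 2240 to Apr 15, 2241 is 357 days.
357 mod 7 = 0, so they are the same weekday.
(Apr 23, 2240 is a Thursday; Apr 15, 2241 is a Thursday.)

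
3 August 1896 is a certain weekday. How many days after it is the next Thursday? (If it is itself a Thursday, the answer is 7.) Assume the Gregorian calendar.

3

Aug 3, 1896 is a Monday.
From Monday to the next Thursday is 3 days.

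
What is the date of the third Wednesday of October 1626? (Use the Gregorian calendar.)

October 1, 1626 is a Thursday.
The first Wednesday is therefore October 7 (6 days later).
The third Wednesday is 7 + 2×7 = October 21.

October 21, 1626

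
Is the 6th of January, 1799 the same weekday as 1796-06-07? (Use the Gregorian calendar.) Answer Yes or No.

From Jun 7, 1796 to Jan 6, 1799 is 943 days.
943 mod 7 = 5, so they are different weekdays.
(Jun 7, 1796 is a Tuesday; Jan 6, 1799 is a Sunday.)

No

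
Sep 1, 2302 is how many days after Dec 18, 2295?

2448

Dec 18, 2295 → Dec 18, 2296: 366 days (Feb 29, 2296 is in that span).
Dec 18, 2296 → Dec 18, 2297: 365 days.
Dec 18, 2297 → Dec 18, 2298: 365 days.
Dec 18, 2298 → Dec 18, 2299: 365 days.
Dec 18, 2299 → Dec 18, 2300: 365 days.
Dec 18, 2300 → Dec 18, 2301: 365 days.
Dec 18, 2301 → Jan 18, 2302: 31 days (December has 31).
Jan 18, 2302 → Feb 18, 2302: 31 days (January has 31).
Feb 18, 2302 → Mar 18, 2302: 28 days (February has 28).
Mar 18, 2302 → Apr 18, 2302: 31 days (March has 31).
Apr 18, 2302 → May 18, 2302: 30 days (April has 30).
May 18, 2302 → Jun 18, 2302: 31 days (May has 31).
Jun 18, 2302 → Jul 18, 2302: 30 days (June has 30).
Jul 18, 2302 → Aug 18, 2302: 31 days (July has 31).
Aug 18, 2302 → Sep 1, 2302: 14 days.
Total: 2448 days.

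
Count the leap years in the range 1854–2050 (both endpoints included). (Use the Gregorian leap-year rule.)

48

Multiples of 4 in [1854,2050]: 49.
Of those, multiples of 100: 2 (not leap unless ÷400).
Multiples of 400: 1.
Leap years = 49 − 2 + 1 = 48.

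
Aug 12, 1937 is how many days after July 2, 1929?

Jul 2, 1929 → Jul 2, 1930: 365 days.
Jul 2, 1930 → Jul 2, 1931: 365 days.
Jul 2, 1931 → Jul 2, 1932: 366 days (Feb 29, 1932 is in that span).
Jul 2, 1932 → Jul 2, 1933: 365 days.
Jul 2, 1933 → Jul 2, 1934: 365 days.
Jul 2, 1934 → Jul 2, 1935: 365 days.
Jul 2, 1935 → Jul 2, 1936: 366 days (Feb 29, 1936 is in that span).
Jul 2, 1936 → Jul 2, 1937: 365 days.
Jul 2, 1937 → Aug 2, 1937: 31 days (July has 31).
Aug 2, 1937 → Aug 12, 1937: 10 days.
Total: 2963 days.

2963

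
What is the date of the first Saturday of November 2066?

November 6, 2066

November 1, 2066 is a Monday.
The first Saturday is therefore November 6 (5 days later).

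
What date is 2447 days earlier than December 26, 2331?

April 14, 2325

−365 (one year) → Dec 26, 2330 (2082 left).
−365 (one year) → Dec 26, 2329 (1717 left).
−365 (one year) → Dec 26, 2328 (1352 left).
−366 (one year; includes Feb 29, 2328) → Dec 26, 2327 (986 left).
−365 (one year) → Dec 26, 2326 (621 left).
−365 (one year) → Dec 26, 2325 (256 left).
−26 → Nov 30, 2325 (end of Nov, 30 days; 230 left).
−30 → Oct 31, 2325 (end of Oct, 31 days; 200 left).
−31 → Sep 30, 2325 (end of Sep, 30 days; 169 left).
−30 → Aug 31, 2325 (end of Aug, 31 days; 139 left).
−31 → Jul 31, 2325 (end of Jul, 31 days; 108 left).
−31 → Jun 30, 2325 (end of Jun, 30 days; 77 left).
−30 → May 31, 2325 (end of May, 31 days; 47 left).
−31 → Apr 30, 2325 (end of Apr, 30 days; 16 left).
−16 → Apr 14, 2325.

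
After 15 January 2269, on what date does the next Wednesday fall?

January 20, 2269

Jan 15, 2269 is a Friday.
From Friday to the next Wednesday is 5 days.
Jan 15, 2269 + 5 = Jan 20, 2269.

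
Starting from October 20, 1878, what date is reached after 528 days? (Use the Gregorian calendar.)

+365 (one year) → Oct 20, 1879 (163 left).
Oct has 31 days: +12 → Nov 1, 1879 (151 left).
Nov has 30 days: +30 → Dec 1, 1879 (121 left).
Dec has 31 days: +31 → Jan 1, 1880 (90 left).
Jan has 31 days: +31 → Feb 1, 1880 (59 left).
Feb has 29 days: +29 → Mar 1, 1880 (30 left).
+30 → Mar 31, 1880.

March 31, 1880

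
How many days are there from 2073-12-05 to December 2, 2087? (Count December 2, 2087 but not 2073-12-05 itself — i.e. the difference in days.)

Dec 5, 2073 → Dec 5, 2074: 365 days.
Dec 5, 2074 → Dec 5, 2075: 365 days.
Dec 5, 2075 → Dec 5, 2076: 366 days (Feb 29, 2076 is in that span).
Dec 5, 2076 → Dec 5, 2077: 365 days.
Dec 5, 2077 → Dec 5, 2078: 365 days.
Dec 5, 2078 → Dec 5, 2079: 365 days.
Dec 5, 2079 → Dec 5, 2080: 366 days (Feb 29, 2080 is in that span).
Dec 5, 2080 → Dec 5, 2081: 365 days.
Dec 5, 2081 → Dec 5, 2082: 365 days.
Dec 5, 2082 → Dec 5, 2083: 365 days.
Dec 5, 2083 → Dec 5, 2084: 366 days (Feb 29, 2084 is in that span).
Dec 5, 2084 → Dec 5, 2085: 365 days.
Dec 5, 2085 → Dec 5, 2086: 365 days.
Dec 5, 2086 → Jan 5, 2087: 31 days (December has 31).
Jan 5, 2087 → Feb 5, 2087: 31 days (January has 31).
Feb 5, 2087 → Mar 5, 2087: 28 days (February has 28).
Mar 5, 2087 → Apr 5, 2087: 31 days (March has 31).
Apr 5, 2087 → May 5, 2087: 30 days (April has 30).
May 5, 2087 → Jun 5, 2087: 31 days (May has 31).
Jun 5, 2087 → Jul 5, 2087: 30 days (June has 30).
Jul 5, 2087 → Aug 5, 2087: 31 days (July has 31).
Aug 5, 2087 → Sep 5, 2087: 31 days (August has 31).
Sep 5, 2087 → Oct 5, 2087: 30 days (September has 30).
Oct 5, 2087 → Nov 5, 2087: 31 days (October has 31).
Nov 5, 2087 → Dec 2, 2087: 27 days.
Total: 5110 days.

5110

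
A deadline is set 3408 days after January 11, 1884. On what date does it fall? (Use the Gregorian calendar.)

May 11, 1893

+366 (one year; includes Feb 29, 1884) → Jan 11, 1885 (3042 left).
+365 (one year) → Jan 11, 1886 (2677 left).
+365 (one year) → Jan 11, 1887 (2312 left).
+365 (one year) → Jan 11, 1888 (1947 left).
+366 (one year; includes Feb 29, 1888) → Jan 11, 1889 (1581 left).
+365 (one year) → Jan 11, 1890 (1216 left).
+365 (one year) → Jan 11, 1891 (851 left).
+365 (one year) → Jan 11, 1892 (486 left).
+366 (one year; includes Feb 29, 1892) → Jan 11, 1893 (120 left).
Jan has 31 days: +21 → Feb 1, 1893 (99 left).
Feb has 28 days: +28 → Mar 1, 1893 (71 left).
Mar has 31 days: +31 → Apr 1, 1893 (40 left).
Apr has 30 days: +30 → May 1, 1893 (10 left).
+10 → May 11, 1893.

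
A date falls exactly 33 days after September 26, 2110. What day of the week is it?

Sep 26, 2110 is a Friday.
33 mod 7 = 5, so 33 days after a Friday is Friday + 5 = Wednesday.

Wednesday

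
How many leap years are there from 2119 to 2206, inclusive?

21

Multiples of 4 in [2119,2206]: 22.
Of those, multiples of 100: 1 (not leap unless ÷400).
Multiples of 400: 0.
Leap years = 22 − 1 + 0 = 21.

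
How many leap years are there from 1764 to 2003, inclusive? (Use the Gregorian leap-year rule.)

58

Multiples of 4 in [1764,2003]: 60.
Of those, multiples of 100: 3 (not leap unless ÷400).
Multiples of 400: 1.
Leap years = 60 − 3 + 1 = 58.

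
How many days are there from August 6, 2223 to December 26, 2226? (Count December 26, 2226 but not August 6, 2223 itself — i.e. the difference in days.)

Aug 6, 2223 → Aug 6, 2224: 366 days (Feb 29, 2224 is in that span).
Aug 6, 2224 → Aug 6, 2225: 365 days.
Aug 6, 2225 → Aug 6, 2226: 365 days.
Aug 6, 2226 → Sep 6, 2226: 31 days (August has 31).
Sep 6, 2226 → Oct 6, 2226: 30 days (September has 30).
Oct 6, 2226 → Nov 6, 2226: 31 days (October has 31).
Nov 6, 2226 → Dec 6, 2226: 30 days (November has 30).
Dec 6, 2226 → Dec 26, 2226: 20 days.
Total: 1238 days.

1238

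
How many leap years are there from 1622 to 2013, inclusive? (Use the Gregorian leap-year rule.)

95

Multiples of 4 in [1622,2013]: 98.
Of those, multiples of 100: 4 (not leap unless ÷400).
Multiples of 400: 1.
Leap years = 98 − 4 + 1 = 95.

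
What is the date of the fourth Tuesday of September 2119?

September 26, 2119

September 1, 2119 is a Friday.
The first Tuesday is therefore September 5 (4 days later).
The fourth Tuesday is 5 + 3×7 = September 26.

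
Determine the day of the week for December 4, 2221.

Tuesday

Doomsday rule: the anchor day for the 2200s is Friday. For year 21: 21÷12 = 1 r 9, and 9÷4 = 2, so 1+9+2 = 12.
Friday + 12 ≡ Wednesday — that's 2221's doomsday.
In December the doomsday date is Dec 12.
Dec 4 is 8 days before Dec 12; 8 mod 7 = 1, so Wednesday − 1 = Tuesday.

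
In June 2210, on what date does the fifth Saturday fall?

June 1, 2210 is a Friday.
The first Saturday is therefore June 2 (1 days later).
The fifth Saturday is 2 + 4×7 = June 30.

June 30, 2210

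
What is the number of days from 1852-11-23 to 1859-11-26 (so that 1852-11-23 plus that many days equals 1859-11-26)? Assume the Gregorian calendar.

2559

Nov 23, 1852 → Nov 23, 1853: 365 days.
Nov 23, 1853 → Nov 23, 1854: 365 days.
Nov 23, 1854 → Nov 23, 1855: 365 days.
Nov 23, 1855 → Nov 23, 1856: 366 days (Feb 29, 1856 is in that span).
Nov 23, 1856 → Nov 23, 1857: 365 days.
Nov 23, 1857 → Nov 23, 1858: 365 days.
Nov 23, 1858 → Dec 23, 1858: 30 days (November has 30).
Dec 23, 1858 → Jan 23, 1859: 31 days (December has 31).
Jan 23, 1859 → Feb 23, 1859: 31 days (January has 31).
Feb 23, 1859 → Mar 23, 1859: 28 days (February has 28).
Mar 23, 1859 → Apr 23, 1859: 31 days (March has 31).
Apr 23, 1859 → May 23, 1859: 30 days (April has 30).
May 23, 1859 → Jun 23, 1859: 31 days (May has 31).
Jun 23, 1859 → Jul 23, 1859: 30 days (June has 30).
Jul 23, 1859 → Aug 23, 1859: 31 days (July has 31).
Aug 23, 1859 → Sep 23, 1859: 31 days (August has 31).
Sep 23, 1859 → Oct 23, 1859: 30 days (September has 30).
Oct 23, 1859 → Nov 23, 1859: 31 days (October has 31).
Nov 23, 1859 → Nov 26, 1859: 3 days.
Total: 2559 days.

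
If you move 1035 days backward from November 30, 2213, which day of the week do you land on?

First find the weekday of Nov 30, 2213. Doomsday rule: the anchor day for the 2200s is Friday. For year 13: 13÷12 = 1 r 1, and 1÷4 = 0, so 1+1+0 = 2.
Friday + 2 ≡ Sunday — that's 2213's doomsday.
In November the doomsday date is Nov 7.
Nov 30 is 23 days after Nov 7; 23 mod 7 = 2, so Sunday + 2 = Tuesday.
1035 mod 7 = 6, so 1035 days before a Tuesday is Tuesday − 6 = Wednesday.

Wednesday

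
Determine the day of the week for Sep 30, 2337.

Thursday

Doomsday rule: the anchor day for the 2300s is Wednesday. For year 37: 37÷12 = 3 r 1, and 1÷4 = 0, so 3+1+0 = 4.
Wednesday + 4 ≡ Sunday — that's 2337's doomsday.
In September the doomsday date is Sep 5.
Sep 30 is 25 days after Sep 5; 25 mod 7 = 4, so Sunday + 4 = Thursday.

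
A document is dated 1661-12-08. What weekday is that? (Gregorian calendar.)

Thursday

Doomsday rule: the anchor day for the 1600s is Tuesday. For year 61: 61÷12 = 5 r 1, and 1÷4 = 0, so 5+1+0 = 6.
Tuesday + 6 ≡ Monday — that's 1661's doomsday.
In December the doomsday date is Dec 12.
Dec 8 is 4 days before Dec 12; 4 mod 7 = 4, so Monday − 4 = Thursday.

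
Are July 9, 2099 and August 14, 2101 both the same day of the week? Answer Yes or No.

From Jul 9, 2099 to Aug 14, 2101 is 766 days.
766 mod 7 = 3, so they are different weekdays.
(Jul 9, 2099 is a Thursday; Aug 14, 2101 is a Sunday.)

No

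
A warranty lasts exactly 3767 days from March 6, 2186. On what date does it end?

June 28, 2196

+365 (one year) → Mar 6, 2187 (3402 left).
+366 (one year; includes Feb 29, 2188) → Mar 6, 2188 (3036 left).
+365 (one year) → Mar 6, 2189 (2671 left).
+365 (one year) → Mar 6, 2190 (2306 left).
+365 (one year) → Mar 6, 2191 (1941 left).
+366 (one year; includes Feb 29, 2192) → Mar 6, 2192 (1575 left).
+365 (one year) → Mar 6, 2193 (1210 left).
+365 (one year) → Mar 6, 2194 (845 left).
+365 (one year) → Mar 6, 2195 (480 left).
+366 (one year; includes Feb 29, 2196) → Mar 6, 2196 (114 left).
Mar has 31 days: +26 → Apr 1, 2196 (88 left).
Apr has 30 days: +30 → May 1, 2196 (58 left).
May has 31 days: +31 → Jun 1, 2196 (27 left).
+27 → Jun 28, 2196.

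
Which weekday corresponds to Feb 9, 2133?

Doomsday rule: the anchor day for the 2100s is Sunday. For year 33: 33÷12 = 2 r 9, and 9÷4 = 2, so 2+9+2 = 13.
Sunday + 13 ≡ Saturday — that's 2133's doomsday.
In February the doomsday date is Feb 28 (2133 is not a leap year).
Feb 9 is 19 days before Feb 28; 19 mod 7 = 5, so Saturday − 5 = Monday.

Monday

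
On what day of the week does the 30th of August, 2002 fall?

Doomsday rule: the anchor day for the 2000s is Tuesday. For year 02: 2÷12 = 0 r 2, and 2÷4 = 0, so 0+2+0 = 2.
Tuesday + 2 ≡ Thursday — that's 2002's doomsday.
In August the doomsday date is Aug 8.
Aug 30 is 22 days after Aug 8; 22 mod 7 = 1, so Thursday + 1 = Friday.

Friday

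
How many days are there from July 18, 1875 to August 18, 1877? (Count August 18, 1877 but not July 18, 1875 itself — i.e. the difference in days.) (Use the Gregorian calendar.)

Jul 18, 1875 → Jul 18, 1876: 366 days (Feb 29, 1876 is in that span).
Jul 18, 1876 → Aug 18, 1876: 31 days (July has 31).
Aug 18, 1876 → Sep 18, 1876: 31 days (August has 31).
Sep 18, 1876 → Oct 18, 1876: 30 days (September has 30).
Oct 18, 1876 → Nov 18, 1876: 31 days (October has 31).
Nov 18, 1876 → Dec 18, 1876: 30 days (November has 30).
Dec 18, 1876 → Jan 18, 1877: 31 days (December has 31).
Jan 18, 1877 → Feb 18, 1877: 31 days (January has 31).
Feb 18, 1877 → Mar 18, 1877: 28 days (February has 28).
Mar 18, 1877 → Apr 18, 1877: 31 days (March has 31).
Apr 18, 1877 → May 18, 1877: 30 days (April has 30).
May 18, 1877 → Jun 18, 1877: 31 days (May has 31).
Jun 18, 1877 → Jul 18, 1877: 30 days (June has 30).
Jul 18, 1877 → Aug 18, 1877: 31 days.
Total: 762 days.

762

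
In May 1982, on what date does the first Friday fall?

May 7, 1982

May 1, 1982 is a Saturday.
The first Friday is therefore May 7 (6 days later).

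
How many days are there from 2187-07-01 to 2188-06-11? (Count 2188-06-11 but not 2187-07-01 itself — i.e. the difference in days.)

346

Jul 1, 2187 → Aug 1, 2187: 31 days (July has 31).
Aug 1, 2187 → Sep 1, 2187: 31 days (August has 31).
Sep 1, 2187 → Oct 1, 2187: 30 days (September has 30).
Oct 1, 2187 → Nov 1, 2187: 31 days (October has 31).
Nov 1, 2187 → Dec 1, 2187: 30 days (November has 30).
Dec 1, 2187 → Jan 1, 2188: 31 days (December has 31).
Jan 1, 2188 → Feb 1, 2188: 31 days (January has 31).
Feb 1, 2188 → Mar 1, 2188: 29 days (February has 29).
Mar 1, 2188 → Apr 1, 2188: 31 days (March has 31).
Apr 1, 2188 → May 1, 2188: 30 days (April has 30).
May 1, 2188 → Jun 1, 2188: 31 days (May has 31).
Jun 1, 2188 → Jun 11, 2188: 10 days.
Total: 346 days.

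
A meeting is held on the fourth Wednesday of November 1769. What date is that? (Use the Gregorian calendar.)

November 1, 1769 is a Wednesday.
The first Wednesday is therefore November 1 (same day).
The fourth Wednesday is 1 + 3×7 = November 22.

November 22, 1769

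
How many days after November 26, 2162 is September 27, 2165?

Nov 26, 2162 → Nov 26, 2163: 365 days.
Nov 26, 2163 → Nov 26, 2164: 366 days (Feb 29, 2164 is in that span).
Nov 26, 2164 → Dec 26, 2164: 30 days (November has 30).
Dec 26, 2164 → Jan 26, 2165: 31 days (December has 31).
Jan 26, 2165 → Feb 26, 2165: 31 days (January has 31).
Feb 26, 2165 → Mar 26, 2165: 28 days (February has 28).
Mar 26, 2165 → Apr 26, 2165: 31 days (March has 31).
Apr 26, 2165 → May 26, 2165: 30 days (April has 30).
May 26, 2165 → Jun 26, 2165: 31 days (May has 31).
Jun 26, 2165 → Jul 26, 2165: 30 days (June has 30).
Jul 26, 2165 → Aug 26, 2165: 31 days (July has 31).
Aug 26, 2165 → Sep 26, 2165: 31 days (August has 31).
Sep 26, 2165 → Sep 27, 2165: 1 days.
Total: 1036 days.

1036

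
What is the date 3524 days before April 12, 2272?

August 19, 2262

−366 (one year; includes Feb 29, 2272) → Apr 12, 2271 (3158 left).
−365 (one year) → Apr 12, 2270 (2793 left).
−365 (one year) → Apr 12, 2269 (2428 left).
−365 (one year) → Apr 12, 2268 (2063 left).
−366 (one year; includes Feb 29, 2268) → Apr 12, 2267 (1697 left).
−365 (one year) → Apr 12, 2266 (1332 left).
−365 (one year) → Apr 12, 2265 (967 left).
−365 (one year) → Apr 12, 2264 (602 left).
−366 (one year; includes Feb 29, 2264) → Apr 12, 2263 (236 left).
−12 → Mar 31, 2263 (end of Mar, 31 days; 224 left).
−31 → Feb 28, 2263 (end of Feb, 28 days; 193 left).
−28 → Jan 31, 2263 (end of Jan, 31 days; 165 left).
−31 → Dec 31, 2262 (end of Dec, 31 days; 134 left).
−31 → Nov 30, 2262 (end of Nov, 30 days; 103 left).
−30 → Oct 31, 2262 (end of Oct, 31 days; 73 left).
−31 → Sep 30, 2262 (end of Sep, 30 days; 42 left).
−30 → Aug 31, 2262 (end of Aug, 31 days; 12 left).
−12 → Aug 19, 2262.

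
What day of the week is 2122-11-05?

Thursday

Doomsday rule: the anchor day for the 2100s is Sunday. For year 22: 22÷12 = 1 r 10, and 10÷4 = 2, so 1+10+2 = 13.
Sunday + 13 ≡ Saturday — that's 2122's doomsday.
In November the doomsday date is Nov 7.
Nov 5 is 2 days before Nov 7; 2 mod 7 = 2, so Saturday − 2 = Thursday.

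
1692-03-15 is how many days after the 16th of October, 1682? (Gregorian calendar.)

3438

Oct 16, 1682 → Oct 16, 1683: 365 days.
Oct 16, 1683 → Oct 16, 1684: 366 days (Feb 29, 1684 is in that span).
Oct 16, 1684 → Oct 16, 1685: 365 days.
Oct 16, 1685 → Oct 16, 1686: 365 days.
Oct 16, 1686 → Oct 16, 1687: 365 days.
Oct 16, 1687 → Oct 16, 1688: 366 days (Feb 29, 1688 is in that span).
Oct 16, 1688 → Oct 16, 1689: 365 days.
Oct 16, 1689 → Oct 16, 1690: 365 days.
Oct 16, 1690 → Oct 16, 1691: 365 days.
Oct 16, 1691 → Nov 16, 1691: 31 days (October has 31).
Nov 16, 1691 → Dec 16, 1691: 30 days (November has 30).
Dec 16, 1691 → Jan 16, 1692: 31 days (December has 31).
Jan 16, 1692 → Feb 16, 1692: 31 days (January has 31).
Feb 16, 1692 → Mar 15, 1692: 28 days.
Total: 3438 days.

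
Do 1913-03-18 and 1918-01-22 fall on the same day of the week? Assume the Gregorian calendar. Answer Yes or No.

Yes

From Mar 18, 1913 to Jan 22, 1918 is 1771 days.
1771 mod 7 = 0, so they are the same weekday.
(Mar 18, 1913 is a Tuesday; Jan 22, 1918 is a Tuesday.)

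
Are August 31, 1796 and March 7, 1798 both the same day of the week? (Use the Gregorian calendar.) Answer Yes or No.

Yes

From Aug 31, 1796 to Mar 7, 1798 is 553 days.
553 mod 7 = 0, so they are the same weekday.
(Aug 31, 1796 is a Wednesday; Mar 7, 1798 is a Wednesday.)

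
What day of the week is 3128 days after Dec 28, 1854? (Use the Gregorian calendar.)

Wednesday

First find the weekday of Dec 28, 1854. Doomsday rule: the anchor day for the 1800s is Friday. For year 54: 54÷12 = 4 r 6, and 6÷4 = 1, so 4+6+1 = 11.
Friday + 11 ≡ Tuesday — that's 1854's doomsday.
In December the doomsday date is Dec 12.
Dec 28 is 16 days after Dec 12; 16 mod 7 = 2, so Tuesday + 2 = Thursday.
3128 mod 7 = 6, so 3128 days after a Thursday is Thursday + 6 = Wednesday.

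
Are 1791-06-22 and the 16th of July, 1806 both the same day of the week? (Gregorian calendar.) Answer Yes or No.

From Jun 22, 1791 to Jul 16, 1806 is 5502 days.
5502 mod 7 = 0, so they are the same weekday.
(Jun 22, 1791 is a Wednesday; Jul 16, 1806 is a Wednesday.)

Yes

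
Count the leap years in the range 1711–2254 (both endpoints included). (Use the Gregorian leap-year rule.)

Multiples of 4 in [1711,2254]: 136.
Of those, multiples of 100: 5 (not leap unless ÷400).
Multiples of 400: 1.
Leap years = 136 − 5 + 1 = 132.

132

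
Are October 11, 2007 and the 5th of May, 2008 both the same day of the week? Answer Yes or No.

From Oct 11, 2007 to May 5, 2008 is 207 days.
207 mod 7 = 4, so they are different weekdays.
(Oct 11, 2007 is a Thursday; May 5, 2008 is a Monday.)

No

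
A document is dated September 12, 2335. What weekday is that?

Doomsday rule: the anchor day for the 2300s is Wednesday. For year 35: 35÷12 = 2 r 11, and 11÷4 = 2, so 2+11+2 = 15.
Wednesday + 15 ≡ Thursday — that's 2335's doomsday.
In September the doomsday date is Sep 5.
Sep 12 is 7 days after Sep 5; 7 mod 7 = 0, so Thursday + 0 = Thursday.

Thursday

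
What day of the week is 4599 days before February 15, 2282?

First find the weekday of Feb 15, 2282. Doomsday rule: the anchor day for the 2200s is Friday. For year 82: 82÷12 = 6 r 10, and 10÷4 = 2, so 6+10+2 = 18.
Friday + 18 ≡ Tuesday — that's 2282's doomsday.
In February the doomsday date is Feb 28 (2282 is not a leap year).
Feb 15 is 13 days before Feb 28; 13 mod 7 = 6, so Tuesday − 6 = Wednesday.
4599 mod 7 = 0, so 4599 days before a Wednesday is Wednesday − 0 = Wednesday.

Wednesday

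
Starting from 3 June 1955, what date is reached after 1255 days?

November 9, 1958

+366 (one year; includes Feb 29, 1956) → Jun 3, 1956 (889 left).
+365 (one year) → Jun 3, 1957 (524 left).
+365 (one year) → Jun 3, 1958 (159 left).
Jun has 30 days: +28 → Jul 1, 1958 (131 left).
Jul has 31 days: +31 → Aug 1, 1958 (100 left).
Aug has 31 days: +31 → Sep 1, 1958 (69 left).
Sep has 30 days: +30 → Oct 1, 1958 (39 left).
Oct has 31 days: +31 → Nov 1, 1958 (8 left).
+8 → Nov 9, 1958.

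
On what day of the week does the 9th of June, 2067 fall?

Doomsday rule: the anchor day for the 2000s is Tuesday. For year 67: 67÷12 = 5 r 7, and 7÷4 = 1, so 5+7+1 = 13.
Tuesday + 13 ≡ Monday — that's 2067's doomsday.
In June the doomsday date is Jun 6.
Jun 9 is 3 days after Jun 6; 3 mod 7 = 3, so Monday + 3 = Thursday.

Thursday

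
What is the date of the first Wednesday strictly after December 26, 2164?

January 2, 2165

Dec 26, 2164 is a Wednesday.
From Wednesday to the next Wednesday is 7 days.
Dec 26, 2164 + 7 = Jan 2, 2165.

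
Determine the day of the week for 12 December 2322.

Doomsday rule: the anchor day for the 2300s is Wednesday. For year 22: 22÷12 = 1 r 10, and 10÷4 = 2, so 1+10+2 = 13.
Wednesday + 13 ≡ Tuesday — that's 2322's doomsday.
In December the doomsday date is Dec 12.
Dec 12 is the doomsday itself: Tuesday.

Tuesday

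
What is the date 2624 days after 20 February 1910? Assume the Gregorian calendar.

+365 (one year) → Feb 20, 1911 (2259 left).
+365 (one year) → Feb 20, 1912 (1894 left).
+366 (one year; includes Feb 29, 1912) → Feb 20, 1913 (1528 left).
+365 (one year) → Feb 20, 1914 (1163 left).
+365 (one year) → Feb 20, 1915 (798 left).
+365 (one year) → Feb 20, 1916 (433 left).
+366 (one year; includes Feb 29, 1916) → Feb 20, 1917 (67 left).
Feb has 28 days: +9 → Mar 1, 1917 (58 left).
Mar has 31 days: +31 → Apr 1, 1917 (27 left).
+27 → Apr 28, 1917.

April 28, 1917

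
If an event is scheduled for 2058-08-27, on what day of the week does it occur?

Tuesday

January 1, 2058 is a Tuesday.
Jan 1, 2058 → Feb 1, 2058: 31 days (January has 31).
Feb 1, 2058 → Mar 1, 2058: 28 days (February has 28).
Mar 1, 2058 → Apr 1, 2058: 31 days (March has 31).
Apr 1, 2058 → May 1, 2058: 30 days (April has 30).
May 1, 2058 → Jun 1, 2058: 31 days (May has 31).
Jun 1, 2058 → Jul 1, 2058: 30 days (June has 30).
Jul 1, 2058 → Aug 1, 2058: 31 days (July has 31).
Aug 1, 2058 → Aug 27, 2058: 26 days.
Total: 238 days.
238 mod 7 = 0, so Tuesday + 0 = Tuesday.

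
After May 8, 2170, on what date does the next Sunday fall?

May 13, 2170

May 8, 2170 is a Tuesday.
From Tuesday to the next Sunday is 5 days.
May 8, 2170 + 5 = May 13, 2170.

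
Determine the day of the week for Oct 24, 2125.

Wednesday

Doomsday rule: the anchor day for the 2100s is Sunday. For year 25: 25÷12 = 2 r 1, and 1÷4 = 0, so 2+1+0 = 3.
Sunday + 3 ≡ Wednesday — that's 2125's doomsday.
In October the doomsday date is Oct 10.
Oct 24 is 14 days after Oct 10; 14 mod 7 = 0, so Wednesday + 0 = Wednesday.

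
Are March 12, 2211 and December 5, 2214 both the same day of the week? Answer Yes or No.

From Mar 12, 2211 to Dec 5, 2214 is 1364 days.
1364 mod 7 = 6, so they are different weekdays.
(Mar 12, 2211 is a Tuesday; Dec 5, 2214 is a Monday.)

No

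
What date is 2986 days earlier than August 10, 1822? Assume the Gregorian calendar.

−365 (one year) → Aug 10, 1821 (2621 left).
−365 (one year) → Aug 10, 1820 (2256 left).
−366 (one year; includes Feb 29, 1820) → Aug 10, 1819 (1890 left).
−365 (one year) → Aug 10, 1818 (1525 left).
−365 (one year) → Aug 10, 1817 (1160 left).
−365 (one year) → Aug 10, 1816 (795 left).
−366 (one year; includes Feb 29, 1816) → Aug 10, 1815 (429 left).
−365 (one year) → Aug 10, 1814 (64 left).
−10 → Jul 31, 1814 (end of Jul, 31 days; 54 left).
−31 → Jun 30, 1814 (end of Jun, 30 days; 23 left).
−23 → Jun 7, 1814.

June 7, 1814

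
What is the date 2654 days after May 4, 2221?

+365 (one year) → May 4, 2222 (2289 left).
+365 (one year) → May 4, 2223 (1924 left).
+366 (one year; includes Feb 29, 2224) → May 4, 2224 (1558 left).
+365 (one year) → May 4, 2225 (1193 left).
+365 (one year) → May 4, 2226 (828 left).
+365 (one year) → May 4, 2227 (463 left).
+366 (one year; includes Feb 29, 2228) → May 4, 2228 (97 left).
May has 31 days: +28 → Jun 1, 2228 (69 left).
Jun has 30 days: +30 → Jul 1, 2228 (39 left).
Jul has 31 days: +31 → Aug 1, 2228 (8 left).
+8 → Aug 9, 2228.

August 9, 2228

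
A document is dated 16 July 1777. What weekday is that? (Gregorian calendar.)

Wednesday

Doomsday rule: the anchor day for the 1700s is Sunday. For year 77: 77÷12 = 6 r 5, and 5÷4 = 1, so 6+5+1 = 12.
Sunday + 12 ≡ Friday — that's 1777's doomsday.
In July the doomsday date is Jul 11.
Jul 16 is 5 days after Jul 11; 5 mod 7 = 5, so Friday + 5 = Wednesday.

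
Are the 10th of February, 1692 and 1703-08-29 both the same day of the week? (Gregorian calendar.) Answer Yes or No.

No

From Feb 10, 1692 to Aug 29, 1703 is 4217 days.
4217 mod 7 = 3, so they are different weekdays.
(Feb 10, 1692 is a Sunday; Aug 29, 1703 is a Wednesday.)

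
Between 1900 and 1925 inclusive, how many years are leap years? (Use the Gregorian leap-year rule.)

Multiples of 4 in [1900,1925]: 7.
Of those, multiples of 100: 1 (not leap unless ÷400).
Multiples of 400: 0.
Leap years = 7 − 1 + 0 = 6.

6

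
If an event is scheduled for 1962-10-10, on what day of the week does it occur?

Wednesday

January 1, 1962 is a Monday.
Jan 1, 1962 → Feb 1, 1962: 31 days (January has 31).
Feb 1, 1962 → Mar 1, 1962: 28 days (February has 28).
Mar 1, 1962 → Apr 1, 1962: 31 days (March has 31).
Apr 1, 1962 → May 1, 1962: 30 days (April has 30).
May 1, 1962 → Jun 1, 1962: 31 days (May has 31).
Jun 1, 1962 → Jul 1, 1962: 30 days (June has 30).
Jul 1, 1962 → Aug 1, 1962: 31 days (July has 31).
Aug 1, 1962 → Sep 1, 1962: 31 days (August has 31).
Sep 1, 1962 → Oct 1, 1962: 30 days (September has 30).
Oct 1, 1962 → Oct 10, 1962: 9 days.
Total: 282 days.
282 mod 7 = 2, so Monday + 2 = Wednesday.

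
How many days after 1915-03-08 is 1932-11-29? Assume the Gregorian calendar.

6476

Mar 8, 1915 → Mar 8, 1916: 366 days (Feb 29, 1916 is in that span).
Mar 8, 1916 → Mar 8, 1917: 365 days.
Mar 8, 1917 → Mar 8, 1918: 365 days.
Mar 8, 1918 → Mar 8, 1919: 365 days.
Mar 8, 1919 → Mar 8, 1920: 366 days (Feb 29, 1920 is in that span).
Mar 8, 1920 → Mar 8, 1921: 365 days.
Mar 8, 1921 → Mar 8, 1922: 365 days.
Mar 8, 1922 → Mar 8, 1923: 365 days.
Mar 8, 1923 → Mar 8, 1924: 366 days (Feb 29, 1924 is in that span).
Mar 8, 1924 → Mar 8, 1925: 365 days.
Mar 8, 1925 → Mar 8, 1926: 365 days.
Mar 8, 1926 → Mar 8, 1927: 365 days.
Mar 8, 1927 → Mar 8, 1928: 366 days (Feb 29, 1928 is in that span).
Mar 8, 1928 → Mar 8, 1929: 365 days.
Mar 8, 1929 → Mar 8, 1930: 365 days.
Mar 8, 1930 → Mar 8, 1931: 365 days.
Mar 8, 1931 → Mar 8, 1932: 366 days (Feb 29, 1932 is in that span).
Mar 8, 1932 → Apr 8, 1932: 31 days (March has 31).
Apr 8, 1932 → May 8, 1932: 30 days (April has 30).
May 8, 1932 → Jun 8, 1932: 31 days (May has 31).
Jun 8, 1932 → Jul 8, 1932: 30 days (June has 30).
Jul 8, 1932 → Aug 8, 1932: 31 days (July has 31).
Aug 8, 1932 → Sep 8, 1932: 31 days (August has 31).
Sep 8, 1932 → Oct 8, 1932: 30 days (September has 30).
Oct 8, 1932 → Nov 8, 1932: 31 days (October has 31).
Nov 8, 1932 → Nov 29, 1932: 21 days.
Total: 6476 days.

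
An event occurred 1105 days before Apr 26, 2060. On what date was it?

−366 (one year; includes Feb 29, 2060) → Apr 26, 2059 (739 left).
−365 (one year) → Apr 26, 2058 (374 left).
−26 → Mar 31, 2058 (end of Mar, 31 days; 348 left).
−31 → Feb 28, 2058 (end of Feb, 28 days; 317 left).
−28 → Jan 31, 2058 (end of Jan, 31 days; 289 left).
−31 → Dec 31, 2057 (end of Dec, 31 days; 258 left).
−31 → Nov 30, 2057 (end of Nov, 30 days; 227 left).
−30 → Oct 31, 2057 (end of Oct, 31 days; 197 left).
−31 → Sep 30, 2057 (end of Sep, 30 days; 166 left).
−30 → Aug 31, 2057 (end of Aug, 31 days; 136 left).
−31 → Jul 31, 2057 (end of Jul, 31 days; 105 left).
−31 → Jun 30, 2057 (end of Jun, 30 days; 74 left).
−30 → May 31, 2057 (end of May, 31 days; 44 left).
−31 → Apr 30, 2057 (end of Apr, 30 days; 13 left).
−13 → Apr 17, 2057.

April 17, 2057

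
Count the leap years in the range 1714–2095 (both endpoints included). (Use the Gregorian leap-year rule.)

Multiples of 4 in [1714,2095]: 95.
Of those, multiples of 100: 3 (not leap unless ÷400).
Multiples of 400: 1.
Leap years = 95 − 3 + 1 = 93.

93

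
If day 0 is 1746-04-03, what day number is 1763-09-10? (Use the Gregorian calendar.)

Apr 3, 1746 → Apr 3, 1747: 365 days.
Apr 3, 1747 → Apr 3, 1748: 366 days (Feb 29, 1748 is in that span).
Apr 3, 1748 → Apr 3, 1749: 365 days.
Apr 3, 1749 → Apr 3, 1750: 365 days.
Apr 3, 1750 → Apr 3, 1751: 365 days.
Apr 3, 1751 → Apr 3, 1752: 366 days (Feb 29, 1752 is in that span).
Apr 3, 1752 → Apr 3, 1753: 365 days.
Apr 3, 1753 → Apr 3, 1754: 365 days.
Apr 3, 1754 → Apr 3, 1755: 365 days.
Apr 3, 1755 → Apr 3, 1756: 366 days (Feb 29, 1756 is in that span).
Apr 3, 1756 → Apr 3, 1757: 365 days.
Apr 3, 1757 → Apr 3, 1758: 365 days.
Apr 3, 1758 → Apr 3, 1759: 365 days.
Apr 3, 1759 → Apr 3, 1760: 366 days (Feb 29, 1760 is in that span).
Apr 3, 1760 → Apr 3, 1761: 365 days.
Apr 3, 1761 → Apr 3, 1762: 365 days.
Apr 3, 1762 → Apr 3, 1763: 365 days.
Apr 3, 1763 → May 3, 1763: 30 days (April has 30).
May 3, 1763 → Jun 3, 1763: 31 days (May has 31).
Jun 3, 1763 → Jul 3, 1763: 30 days (June has 30).
Jul 3, 1763 → Aug 3, 1763: 31 days (July has 31).
Aug 3, 1763 → Sep 3, 1763: 31 days (August has 31).
Sep 3, 1763 → Sep 10, 1763: 7 days.
Total: 6369 days.

6369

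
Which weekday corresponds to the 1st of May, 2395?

Doomsday rule: the anchor day for the 2300s is Wednesday. For year 95: 95÷12 = 7 r 11, and 11÷4 = 2, so 7+11+2 = 20.
Wednesday + 20 ≡ Tuesday — that's 2395's doomsday.
In May the doomsday date is May 9.
May 1 is 8 days before May 9; 8 mod 7 = 1, so Tuesday − 1 = Monday.

Monday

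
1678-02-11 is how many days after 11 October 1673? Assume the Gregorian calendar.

Oct 11, 1673 → Oct 11, 1674: 365 days.
Oct 11, 1674 → Oct 11, 1675: 365 days.
Oct 11, 1675 → Oct 11, 1676: 366 days (Feb 29, 1676 is in that span).
Oct 11, 1676 → Oct 11, 1677: 365 days.
Oct 11, 1677 → Nov 11, 1677: 31 days (October has 31).
Nov 11, 1677 → Dec 11, 1677: 30 days (November has 30).
Dec 11, 1677 → Jan 11, 1678: 31 days (December has 31).
Jan 11, 1678 → Feb 11, 1678: 31 days.
Total: 1584 days.

1584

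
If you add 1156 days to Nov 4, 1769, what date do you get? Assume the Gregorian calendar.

+365 (one year) → Nov 4, 1770 (791 left).
+365 (one year) → Nov 4, 1771 (426 left).
+366 (one year; includes Feb 29, 1772) → Nov 4, 1772 (60 left).
Nov has 30 days: +27 → Dec 1, 1772 (33 left).
Dec has 31 days: +31 → Jan 1, 1773 (2 left).
+2 → Jan 3, 1773.

January 3, 1773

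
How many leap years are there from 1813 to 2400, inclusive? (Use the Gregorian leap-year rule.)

143

Multiples of 4 in [1813,2400]: 147.
Of those, multiples of 100: 6 (not leap unless ÷400).
Multiples of 400: 2.
Leap years = 147 − 6 + 2 = 143.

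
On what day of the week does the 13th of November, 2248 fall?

Monday

Doomsday rule: the anchor day for the 2200s is Friday. For year 48: 48÷12 = 4 r 0, and 0÷4 = 0, so 4+0+0 = 4.
Friday + 4 ≡ Tuesday — that's 2248's doomsday.
In November the doomsday date is Nov 7.
Nov 13 is 6 days after Nov 7; 6 mod 7 = 6, so Tuesday + 6 = Monday.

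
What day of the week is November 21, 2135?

Doomsday rule: the anchor day for the 2100s is Sunday. For year 35: 35÷12 = 2 r 11, and 11÷4 = 2, so 2+11+2 = 15.
Sunday + 15 ≡ Monday — that's 2135's doomsday.
In November the doomsday date is Nov 7.
Nov 21 is 14 days after Nov 7; 14 mod 7 = 0, so Monday + 0 = Monday.

Monday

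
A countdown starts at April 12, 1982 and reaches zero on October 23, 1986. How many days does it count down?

1655

Apr 12, 1982 → Apr 12, 1983: 365 days.
Apr 12, 1983 → Apr 12, 1984: 366 days (Feb 29, 1984 is in that span).
Apr 12, 1984 → Apr 12, 1985: 365 days.
Apr 12, 1985 → Apr 12, 1986: 365 days.
Apr 12, 1986 → May 12, 1986: 30 days (April has 30).
May 12, 1986 → Jun 12, 1986: 31 days (May has 31).
Jun 12, 1986 → Jul 12, 1986: 30 days (June has 30).
Jul 12, 1986 → Aug 12, 1986: 31 days (July has 31).
Aug 12, 1986 → Sep 12, 1986: 31 days (August has 31).
Sep 12, 1986 → Oct 12, 1986: 30 days (September has 30).
Oct 12, 1986 → Oct 23, 1986: 11 days.
Total: 1655 days.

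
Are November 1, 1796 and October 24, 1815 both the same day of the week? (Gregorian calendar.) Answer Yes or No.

From Nov 1, 1796 to Oct 24, 1815 is 6930 days.
6930 mod 7 = 0, so they are the same weekday.
(Nov 1, 1796 is a Tuesday; Oct 24, 1815 is a Tuesday.)

Yes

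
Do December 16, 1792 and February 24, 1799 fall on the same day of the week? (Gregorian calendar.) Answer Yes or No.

From Dec 16, 1792 to Feb 24, 1799 is 2261 days.
2261 mod 7 = 0, so they are the same weekday.
(Dec 16, 1792 is a Sunday; Feb 24, 1799 is a Sunday.)

Yes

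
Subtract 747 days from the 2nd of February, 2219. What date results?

−365 (one year) → Feb 2, 2218 (382 left).
−2 → Jan 31, 2218 (end of Jan, 31 days; 380 left).
−31 → Dec 31, 2217 (end of Dec, 31 days; 349 left).
−31 → Nov 30, 2217 (end of Nov, 30 days; 318 left).
−30 → Oct 31, 2217 (end of Oct, 31 days; 288 left).
−31 → Sep 30, 2217 (end of Sep, 30 days; 257 left).
−30 → Aug 31, 2217 (end of Aug, 31 days; 227 left).
−31 → Jul 31, 2217 (end of Jul, 31 days; 196 left).
−31 → Jun 30, 2217 (end of Jun, 30 days; 165 left).
−30 → May 31, 2217 (end of May, 31 days; 135 left).
−31 → Apr 30, 2217 (end of Apr, 30 days; 104 left).
−30 → Mar 31, 2217 (end of Mar, 31 days; 74 left).
−31 → Feb 28, 2217 (end of Feb, 28 days; 43 left).
−28 → Jan 31, 2217 (end of Jan, 31 days; 15 left).
−15 → Jan 16, 2217.

January 16, 2217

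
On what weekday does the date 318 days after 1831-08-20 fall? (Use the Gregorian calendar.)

Tuesday

Aug 20, 1831 is a Saturday.
318 mod 7 = 3, so 318 days after a Saturday is Saturday + 3 = Tuesday.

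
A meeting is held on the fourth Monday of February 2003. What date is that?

February 1, 2003 is a Saturday.
The first Monday is therefore February 3 (2 days later).
The fourth Monday is 3 + 3×7 = February 24.

February 24, 2003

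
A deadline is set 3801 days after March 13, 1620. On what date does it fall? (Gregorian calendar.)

+365 (one year) → Mar 13, 1621 (3436 left).
+365 (one year) → Mar 13, 1622 (3071 left).
+365 (one year) → Mar 13, 1623 (2706 left).
+366 (one year; includes Feb 29, 1624) → Mar 13, 1624 (2340 left).
+365 (one year) → Mar 13, 1625 (1975 left).
+365 (one year) → Mar 13, 1626 (1610 left).
+365 (one year) → Mar 13, 1627 (1245 left).
+366 (one year; includes Feb 29, 1628) → Mar 13, 1628 (879 left).
+365 (one year) → Mar 13, 1629 (514 left).
+365 (one year) → Mar 13, 1630 (149 left).
Mar has 31 days: +19 → Apr 1, 1630 (130 left).
Apr has 30 days: +30 → May 1, 1630 (100 left).
May has 31 days: +31 → Jun 1, 1630 (69 left).
Jun has 30 days: +30 → Jul 1, 1630 (39 left).
Jul has 31 days: +31 → Aug 1, 1630 (8 left).
+8 → Aug 9, 1630.

August 9, 1630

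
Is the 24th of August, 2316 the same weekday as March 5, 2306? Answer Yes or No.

From Mar 5, 2306 to Aug 24, 2316 is 3825 days.
3825 mod 7 = 3, so they are different weekdays.
(Mar 5, 2306 is a Monday; Aug 24, 2316 is a Thursday.)

No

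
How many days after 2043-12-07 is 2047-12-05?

1459

Dec 7, 2043 → Dec 7, 2044: 366 days (Feb 29, 2044 is in that span).
Dec 7, 2044 → Dec 7, 2045: 365 days.
Dec 7, 2045 → Dec 7, 2046: 365 days.
Dec 7, 2046 → Jan 7, 2047: 31 days (December has 31).
Jan 7, 2047 → Feb 7, 2047: 31 days (January has 31).
Feb 7, 2047 → Mar 7, 2047: 28 days (February has 28).
Mar 7, 2047 → Apr 7, 2047: 31 days (March has 31).
Apr 7, 2047 → May 7, 2047: 30 days (April has 30).
May 7, 2047 → Jun 7, 2047: 31 days (May has 31).
Jun 7, 2047 → Jul 7, 2047: 30 days (June has 30).
Jul 7, 2047 → Aug 7, 2047: 31 days (July has 31).
Aug 7, 2047 → Sep 7, 2047: 31 days (August has 31).
Sep 7, 2047 → Oct 7, 2047: 30 days (September has 30).
Oct 7, 2047 → Nov 7, 2047: 31 days (October has 31).
Nov 7, 2047 → Dec 5, 2047: 28 days.
Total: 1459 days.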